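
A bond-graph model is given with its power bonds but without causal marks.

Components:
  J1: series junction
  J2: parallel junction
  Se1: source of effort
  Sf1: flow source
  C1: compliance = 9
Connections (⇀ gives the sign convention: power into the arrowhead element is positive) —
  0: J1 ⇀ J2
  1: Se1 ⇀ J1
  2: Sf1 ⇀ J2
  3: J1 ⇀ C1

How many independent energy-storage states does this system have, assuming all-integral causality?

1  (C1 all integral)

b1 stroke at J1  (Se1 (Se) sets effort on bond)
b2 stroke at Sf1  (source Sf1 imposes f)
b0 stroke at J2  (J2 needs exactly one e-in)
b3 stroke at J1  (J1: bond 0 brought flow, rest push out)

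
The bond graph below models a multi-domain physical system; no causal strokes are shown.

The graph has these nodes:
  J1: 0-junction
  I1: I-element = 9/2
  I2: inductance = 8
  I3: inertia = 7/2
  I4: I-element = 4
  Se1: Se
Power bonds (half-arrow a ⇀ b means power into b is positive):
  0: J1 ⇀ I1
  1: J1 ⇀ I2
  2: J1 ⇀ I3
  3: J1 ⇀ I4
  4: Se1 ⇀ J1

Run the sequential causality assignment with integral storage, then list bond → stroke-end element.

β4 |J1  (Se1 fixes effort; stroke away)
β0 |I1  (0-jn J1 has e-setter on 4)
β1 |I2  (J1: bond 4 brought effort, rest push out)
β2 |I3  (J1 effort already set via bond 4)
β3 |I4  (0-jn J1 has e-setter on 4)

β0 stroke→I1
β1 stroke→I2
β2 stroke→I3
β3 stroke→I4
β4 stroke→J1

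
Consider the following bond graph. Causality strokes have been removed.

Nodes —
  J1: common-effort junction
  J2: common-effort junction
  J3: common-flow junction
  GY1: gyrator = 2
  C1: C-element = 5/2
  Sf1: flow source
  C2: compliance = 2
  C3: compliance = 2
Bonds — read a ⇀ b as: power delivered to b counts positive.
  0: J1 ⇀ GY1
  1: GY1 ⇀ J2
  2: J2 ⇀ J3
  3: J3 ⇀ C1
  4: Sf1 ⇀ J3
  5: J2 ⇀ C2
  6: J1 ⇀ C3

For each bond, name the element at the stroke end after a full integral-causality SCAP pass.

β4 stroke at Sf1  (source Sf1 imposes f)
β2 stroke at J3  (common-f at J3 fixed by 4)
β3 stroke at J3  (common-f at J3 fixed by 4)
β5 stroke at J2  (C2 integral (e out))
β1 stroke at GY1  (J2: bond 5 brought effort, rest push out)
β0 stroke at GY1  (GY1 both-in/both-out from 1)
β6 stroke at J1  (only one effort-in slot at J1)

b0 →GY1
b1 →GY1
b2 →J3
b3 →J3
b4 →Sf1
b5 →J2
b6 →J1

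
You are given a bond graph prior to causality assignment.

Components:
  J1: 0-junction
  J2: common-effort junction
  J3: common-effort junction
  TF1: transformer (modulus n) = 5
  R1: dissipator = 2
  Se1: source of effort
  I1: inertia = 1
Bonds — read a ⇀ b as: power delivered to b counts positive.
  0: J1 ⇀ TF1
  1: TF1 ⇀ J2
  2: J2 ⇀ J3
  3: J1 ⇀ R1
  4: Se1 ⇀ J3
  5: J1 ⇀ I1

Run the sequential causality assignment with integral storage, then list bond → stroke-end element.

β4 stroke→J3  (source Se1 imposes e)
β2 stroke→J2  (0-jn J3 has e-setter on 4)
β1 stroke→TF1  (J2 effort already set via bond 2)
β0 stroke→J1  (TF1 one-in-one-out from 1)
β3 stroke→R1  (common-e at J1 fixed by 0)
β5 stroke→I1  (common-e at J1 fixed by 0)

b0 →J1
b1 →TF1
b2 →J2
b3 →R1
b4 →J3
b5 →I1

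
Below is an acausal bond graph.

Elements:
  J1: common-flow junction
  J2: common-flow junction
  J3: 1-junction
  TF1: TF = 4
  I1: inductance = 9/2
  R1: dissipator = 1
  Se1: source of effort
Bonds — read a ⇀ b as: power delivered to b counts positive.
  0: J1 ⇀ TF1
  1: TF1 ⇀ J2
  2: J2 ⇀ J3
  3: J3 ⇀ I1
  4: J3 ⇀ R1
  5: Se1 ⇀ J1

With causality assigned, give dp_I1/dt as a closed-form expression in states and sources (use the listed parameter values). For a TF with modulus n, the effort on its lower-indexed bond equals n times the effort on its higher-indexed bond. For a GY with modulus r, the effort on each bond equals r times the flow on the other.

b5 →J1  (Se1 (Se) sets effort on bond)
b0 →TF1  (J1 needs exactly one f-in)
b1 →J2  (TF TF1: opposite of bond 0)
b2 →J3  (closing 1-jn rule on J2)
b3 →I1  (I1: I, integral causality)
b4 →J3  (common-f at J3 fixed by 3)

dp_I1/dt = E_Se1/4 - 2*p_I1/9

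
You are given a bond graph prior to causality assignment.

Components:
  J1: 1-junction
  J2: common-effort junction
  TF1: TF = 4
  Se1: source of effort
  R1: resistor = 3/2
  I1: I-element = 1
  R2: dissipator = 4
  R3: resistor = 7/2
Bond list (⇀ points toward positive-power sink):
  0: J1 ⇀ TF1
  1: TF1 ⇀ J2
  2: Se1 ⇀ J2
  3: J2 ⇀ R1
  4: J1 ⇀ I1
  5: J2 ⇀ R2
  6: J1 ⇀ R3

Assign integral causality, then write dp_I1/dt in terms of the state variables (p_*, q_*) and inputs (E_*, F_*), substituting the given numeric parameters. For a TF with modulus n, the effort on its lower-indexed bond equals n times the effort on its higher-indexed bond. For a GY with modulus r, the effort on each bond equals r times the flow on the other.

dp_I1/dt = -4*E_Se1 - 7*p_I1/2

β2 →J2  (Se1 (Se) sets effort on bond)
β1 →TF1  (0-jn J2 has e-setter on 2)
β3 →R1  (common-e at J2 fixed by 2)
β5 →R2  (J2: bond 2 brought effort, rest push out)
β0 →J1  (TF1: transformer flips bond 1)
β4 →I1  (I1: I, integral causality)
β6 →J1  (1-jn J1 has f-setter on 4)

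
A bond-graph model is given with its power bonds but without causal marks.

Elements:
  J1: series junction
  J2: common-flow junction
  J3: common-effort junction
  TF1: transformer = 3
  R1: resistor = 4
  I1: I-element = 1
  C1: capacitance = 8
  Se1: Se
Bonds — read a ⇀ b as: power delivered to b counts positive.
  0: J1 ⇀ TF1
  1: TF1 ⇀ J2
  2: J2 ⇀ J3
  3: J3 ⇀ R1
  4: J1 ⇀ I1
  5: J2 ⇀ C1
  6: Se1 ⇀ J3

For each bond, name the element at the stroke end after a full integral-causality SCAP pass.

bond 0 →J1
bond 1 →TF1
bond 2 →J2
bond 3 →R1
bond 4 →I1
bond 5 →J2
bond 6 →J3

bond 6 →J3  (source Se1 imposes e)
bond 2 →J2  (J3 effort already set via bond 6)
bond 3 →R1  (common-e at J3 fixed by 6)
bond 4 →I1  (I1: I, integral causality)
bond 0 →J1  (J1: bond 4 brought flow, rest push out)
bond 1 →TF1  (TF1: transformer flips bond 0)
bond 5 →J2  (1-jn J2 has f-setter on 1)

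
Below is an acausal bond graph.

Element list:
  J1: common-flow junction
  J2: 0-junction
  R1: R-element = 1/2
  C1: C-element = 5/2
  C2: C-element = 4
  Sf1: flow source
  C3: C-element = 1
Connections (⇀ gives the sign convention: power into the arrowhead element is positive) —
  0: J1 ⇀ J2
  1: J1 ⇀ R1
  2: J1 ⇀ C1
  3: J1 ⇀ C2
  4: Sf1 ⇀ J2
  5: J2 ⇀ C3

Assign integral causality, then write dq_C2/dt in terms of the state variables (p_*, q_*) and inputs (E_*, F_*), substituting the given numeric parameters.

#4 stroke→Sf1  (Sf1 (Sf) sets flow on bond)
#2 stroke→J1  (C1: C, integral causality)
#3 stroke→J1  (C2: C, integral causality)
#5 stroke→J2  (C3 integral (e out))
#0 stroke→J1  (J2: bond 5 brought effort, rest push out)
#1 stroke→R1  (J1 needs exactly one f-in)

dq_C2/dt = -4*q_C1/5 - q_C2/2 - 2*q_C3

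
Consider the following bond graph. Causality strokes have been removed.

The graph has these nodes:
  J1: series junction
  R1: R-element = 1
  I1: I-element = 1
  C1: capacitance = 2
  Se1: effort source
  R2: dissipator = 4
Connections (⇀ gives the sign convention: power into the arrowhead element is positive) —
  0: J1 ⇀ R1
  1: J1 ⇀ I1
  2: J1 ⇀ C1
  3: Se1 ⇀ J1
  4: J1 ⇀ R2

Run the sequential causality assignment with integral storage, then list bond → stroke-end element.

bond 0 stroke at J1
bond 1 stroke at I1
bond 2 stroke at J1
bond 3 stroke at J1
bond 4 stroke at J1

b3 stroke at J1  (Se1: effort source, stroke at far end)
b1 stroke at I1  (prefer integral on I1)
b0 stroke at J1  (1-jn J1 has f-setter on 1)
b2 stroke at J1  (1-jn J1 has f-setter on 1)
b4 stroke at J1  (1-jn J1 has f-setter on 1)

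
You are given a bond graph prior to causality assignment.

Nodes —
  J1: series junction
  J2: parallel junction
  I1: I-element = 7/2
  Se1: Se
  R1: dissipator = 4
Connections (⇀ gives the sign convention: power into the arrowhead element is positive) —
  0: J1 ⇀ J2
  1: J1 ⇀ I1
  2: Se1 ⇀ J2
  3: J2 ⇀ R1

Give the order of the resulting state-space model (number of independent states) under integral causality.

b2 →J2  (Se1 (Se) sets effort on bond)
b0 →J1  (J2 effort already set via bond 2)
b3 →R1  (0-jn J2 has e-setter on 2)
b1 →I1  (only one flow-in slot at J1)

1  (I1 all integral)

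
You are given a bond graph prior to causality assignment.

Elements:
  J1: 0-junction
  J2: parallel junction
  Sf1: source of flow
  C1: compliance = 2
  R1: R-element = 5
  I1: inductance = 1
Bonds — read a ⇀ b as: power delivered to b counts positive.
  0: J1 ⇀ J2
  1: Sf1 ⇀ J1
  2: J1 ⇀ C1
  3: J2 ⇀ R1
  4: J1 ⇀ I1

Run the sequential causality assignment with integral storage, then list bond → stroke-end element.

bond 0 stroke→J2
bond 1 stroke→Sf1
bond 2 stroke→J1
bond 3 stroke→R1
bond 4 stroke→I1

b1 stroke at Sf1  (Sf1 fixes flow; stroke at Sf1)
b2 stroke at J1  (C1 integral (e out))
b0 stroke at J2  (J1 effort already set via bond 2)
b4 stroke at I1  (J1: bond 2 brought effort, rest push out)
b3 stroke at R1  (J2 effort already set via bond 0)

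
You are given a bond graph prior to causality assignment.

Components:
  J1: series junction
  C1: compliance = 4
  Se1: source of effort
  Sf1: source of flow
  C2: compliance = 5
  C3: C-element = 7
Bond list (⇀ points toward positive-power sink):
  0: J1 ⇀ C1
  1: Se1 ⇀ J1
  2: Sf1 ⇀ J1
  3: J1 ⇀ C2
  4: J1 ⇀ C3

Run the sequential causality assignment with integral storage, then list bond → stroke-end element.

#0 |J1
#1 |J1
#2 |Sf1
#3 |J1
#4 |J1

#1 →J1  (source Se1 imposes e)
#2 →Sf1  (Sf1 (Sf) sets flow on bond)
#0 →J1  (J1 flow already set via bond 2)
#3 →J1  (1-jn J1 has f-setter on 2)
#4 →J1  (common-f at J1 fixed by 2)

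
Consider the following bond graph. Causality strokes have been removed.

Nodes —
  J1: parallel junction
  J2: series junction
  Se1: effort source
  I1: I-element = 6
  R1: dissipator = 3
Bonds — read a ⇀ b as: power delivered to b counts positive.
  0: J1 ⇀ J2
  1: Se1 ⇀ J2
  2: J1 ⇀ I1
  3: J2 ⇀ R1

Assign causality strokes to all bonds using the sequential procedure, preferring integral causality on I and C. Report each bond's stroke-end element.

bond 0 stroke at J1
bond 1 stroke at J2
bond 2 stroke at I1
bond 3 stroke at J2

β1 stroke→J2  (source Se1 imposes e)
β2 stroke→I1  (I1 outputs flow p/I1)
β0 stroke→J1  (only one effort-in slot at J1)
β3 stroke→J2  (1-jn J2 has f-setter on 0)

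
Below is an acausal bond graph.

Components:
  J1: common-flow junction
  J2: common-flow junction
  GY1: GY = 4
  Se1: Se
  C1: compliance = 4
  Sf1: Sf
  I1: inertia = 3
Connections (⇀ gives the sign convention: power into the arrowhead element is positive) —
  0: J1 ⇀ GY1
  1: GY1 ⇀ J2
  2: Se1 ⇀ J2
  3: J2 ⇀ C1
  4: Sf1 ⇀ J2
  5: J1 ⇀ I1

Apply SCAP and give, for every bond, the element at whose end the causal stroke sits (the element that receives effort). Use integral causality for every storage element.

β0 →J1
β1 →J2
β2 →J2
β3 →J2
β4 →Sf1
β5 →I1

bond 2 →J2  (source Se1 imposes e)
bond 4 →Sf1  (Sf1 (Sf) sets flow on bond)
bond 1 →J2  (J2: bond 4 brought flow, rest push out)
bond 3 →J2  (J2: bond 4 brought flow, rest push out)
bond 0 →J1  (through GY1, causality inverts; strokes same side of GY1)
bond 5 →I1  (J1 needs exactly one f-in)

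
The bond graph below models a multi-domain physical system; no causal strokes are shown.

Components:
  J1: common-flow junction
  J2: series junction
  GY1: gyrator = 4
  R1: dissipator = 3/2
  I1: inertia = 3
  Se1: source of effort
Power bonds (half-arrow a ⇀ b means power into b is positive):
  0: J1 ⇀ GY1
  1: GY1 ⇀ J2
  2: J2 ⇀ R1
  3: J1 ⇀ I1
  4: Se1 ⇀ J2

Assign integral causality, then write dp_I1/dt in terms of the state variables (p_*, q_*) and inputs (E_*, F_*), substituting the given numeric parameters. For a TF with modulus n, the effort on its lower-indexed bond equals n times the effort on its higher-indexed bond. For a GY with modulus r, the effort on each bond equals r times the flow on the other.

dp_I1/dt = -8*E_Se1/3 - 32*p_I1/9

b4 |J2  (Se1 (Se) sets effort on bond)
b3 |I1  (I1 outputs flow p/I1)
b0 |J1  (J1 flow already set via bond 3)
b1 |J2  (GY GY1: same side as bond 0)
b2 |R1  (J2 needs exactly one f-in)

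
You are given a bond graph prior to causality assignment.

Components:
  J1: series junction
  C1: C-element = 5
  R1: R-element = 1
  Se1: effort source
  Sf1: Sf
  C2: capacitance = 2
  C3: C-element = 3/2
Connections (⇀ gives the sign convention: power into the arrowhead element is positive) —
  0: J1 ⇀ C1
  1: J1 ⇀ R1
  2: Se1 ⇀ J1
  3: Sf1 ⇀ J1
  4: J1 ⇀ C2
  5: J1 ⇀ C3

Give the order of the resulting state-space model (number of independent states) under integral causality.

3  (C1, C2, C3 all integral)

#2 stroke at J1  (source Se1 imposes e)
#3 stroke at Sf1  (source Sf1 imposes f)
#0 stroke at J1  (J1: bond 3 brought flow, rest push out)
#1 stroke at J1  (1-jn J1 has f-setter on 3)
#4 stroke at J1  (J1: bond 3 brought flow, rest push out)
#5 stroke at J1  (common-f at J1 fixed by 3)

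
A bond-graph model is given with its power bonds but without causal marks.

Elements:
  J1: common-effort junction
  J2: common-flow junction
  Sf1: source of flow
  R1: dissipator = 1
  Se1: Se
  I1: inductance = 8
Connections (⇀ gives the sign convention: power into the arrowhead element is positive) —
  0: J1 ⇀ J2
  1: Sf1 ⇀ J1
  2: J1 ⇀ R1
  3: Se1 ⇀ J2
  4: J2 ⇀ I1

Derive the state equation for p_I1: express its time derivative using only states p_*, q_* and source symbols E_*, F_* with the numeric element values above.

dp_I1/dt = E_Se1 + F_Sf1 - p_I1/8

#1 →Sf1  (Sf1 fixes flow; stroke at Sf1)
#3 →J2  (Se1: effort source, stroke at far end)
#4 →I1  (I1 outputs flow p/I1)
#0 →J2  (common-f at J2 fixed by 4)
#2 →J1  (closing 0-jn rule on J1)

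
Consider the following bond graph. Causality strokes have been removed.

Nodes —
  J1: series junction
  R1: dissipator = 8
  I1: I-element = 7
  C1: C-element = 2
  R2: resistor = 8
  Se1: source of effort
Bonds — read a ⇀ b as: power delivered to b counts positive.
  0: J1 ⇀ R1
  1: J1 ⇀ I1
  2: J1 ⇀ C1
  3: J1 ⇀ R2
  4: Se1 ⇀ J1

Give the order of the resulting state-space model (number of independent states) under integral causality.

b4 |J1  (Se1: effort source, stroke at far end)
b1 |I1  (I1: I, integral causality)
b0 |J1  (1-jn J1 has f-setter on 1)
b2 |J1  (J1: bond 1 brought flow, rest push out)
b3 |J1  (J1 flow already set via bond 1)

2  (C1, I1 all integral)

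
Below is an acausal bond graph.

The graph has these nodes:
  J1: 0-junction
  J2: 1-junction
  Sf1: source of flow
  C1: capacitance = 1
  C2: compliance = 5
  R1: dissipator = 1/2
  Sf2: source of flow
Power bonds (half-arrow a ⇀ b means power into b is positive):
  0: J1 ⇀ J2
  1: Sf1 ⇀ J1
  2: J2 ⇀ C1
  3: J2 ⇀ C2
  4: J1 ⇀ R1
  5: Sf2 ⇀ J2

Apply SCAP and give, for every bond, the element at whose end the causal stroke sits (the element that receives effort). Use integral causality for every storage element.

β0 stroke→J2
β1 stroke→Sf1
β2 stroke→J2
β3 stroke→J2
β4 stroke→J1
β5 stroke→Sf2

b1 →Sf1  (source Sf1 imposes f)
b5 →Sf2  (source Sf2 imposes f)
b0 →J2  (J2: bond 5 brought flow, rest push out)
b2 →J2  (J2 flow already set via bond 5)
b3 →J2  (J2: bond 5 brought flow, rest push out)
b4 →J1  (J1: last free bond brings effort in)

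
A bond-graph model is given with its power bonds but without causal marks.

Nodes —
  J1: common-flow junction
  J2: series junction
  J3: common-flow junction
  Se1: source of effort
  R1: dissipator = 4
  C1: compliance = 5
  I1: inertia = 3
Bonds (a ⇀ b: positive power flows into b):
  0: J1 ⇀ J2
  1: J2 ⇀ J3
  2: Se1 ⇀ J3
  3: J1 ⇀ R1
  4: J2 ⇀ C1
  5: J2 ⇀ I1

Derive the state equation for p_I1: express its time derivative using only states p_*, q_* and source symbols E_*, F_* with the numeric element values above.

dp_I1/dt = E_Se1 - 4*p_I1/3 - q_C1/5

β2 stroke→J3  (Se1: effort source, stroke at far end)
β1 stroke→J2  (closing 1-jn rule on J3)
β4 stroke→J2  (C1 integral (e out))
β5 stroke→I1  (I1 integral (f out))
β0 stroke→J2  (common-f at J2 fixed by 5)
β3 stroke→J1  (J1 flow already set via bond 0)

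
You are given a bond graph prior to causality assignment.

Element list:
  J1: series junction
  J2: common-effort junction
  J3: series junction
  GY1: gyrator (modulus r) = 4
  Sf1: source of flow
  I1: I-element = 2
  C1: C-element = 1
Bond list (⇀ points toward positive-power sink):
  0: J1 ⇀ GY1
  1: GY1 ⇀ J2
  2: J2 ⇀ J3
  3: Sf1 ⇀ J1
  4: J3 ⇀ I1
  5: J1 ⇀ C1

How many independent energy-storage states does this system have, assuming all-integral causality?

2  (C1, I1 all integral)

bond 3 |Sf1  (Sf1 fixes flow; stroke at Sf1)
bond 0 |J1  (common-f at J1 fixed by 3)
bond 5 |J1  (J1: bond 3 brought flow, rest push out)
bond 1 |J2  (GY GY1: same side as bond 0)
bond 2 |J3  (J2 effort already set via bond 1)
bond 4 |I1  (only one flow-in slot at J3)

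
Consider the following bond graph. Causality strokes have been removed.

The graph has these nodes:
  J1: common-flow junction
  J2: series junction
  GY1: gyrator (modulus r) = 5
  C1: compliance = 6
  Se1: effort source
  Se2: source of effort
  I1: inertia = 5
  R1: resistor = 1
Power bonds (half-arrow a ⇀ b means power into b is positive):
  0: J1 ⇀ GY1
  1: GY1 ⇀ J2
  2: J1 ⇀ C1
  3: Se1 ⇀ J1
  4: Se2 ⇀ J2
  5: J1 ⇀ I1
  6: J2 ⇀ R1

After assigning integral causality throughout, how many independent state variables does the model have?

2  (C1, I1 all integral)

bond 3 →J1  (Se1 fixes effort; stroke away)
bond 4 →J2  (Se2: effort source, stroke at far end)
bond 2 →J1  (prefer integral on C1)
bond 5 →I1  (I1 integral (f out))
bond 0 →J1  (J1 flow already set via bond 5)
bond 1 →J2  (through GY1, causality inverts; strokes same side of GY1)
bond 6 →R1  (closing 1-jn rule on J2)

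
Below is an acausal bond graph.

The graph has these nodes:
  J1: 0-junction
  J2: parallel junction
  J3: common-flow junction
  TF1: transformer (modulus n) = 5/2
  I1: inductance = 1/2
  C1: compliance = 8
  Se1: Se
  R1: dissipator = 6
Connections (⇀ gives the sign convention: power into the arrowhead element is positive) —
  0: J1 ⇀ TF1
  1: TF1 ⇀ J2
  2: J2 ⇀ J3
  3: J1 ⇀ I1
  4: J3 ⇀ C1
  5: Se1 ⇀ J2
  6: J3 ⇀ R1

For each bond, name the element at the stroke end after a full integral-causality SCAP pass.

β0 stroke→J1
β1 stroke→TF1
β2 stroke→J3
β3 stroke→I1
β4 stroke→J3
β5 stroke→J2
β6 stroke→R1

#5 stroke→J2  (Se1 fixes effort; stroke away)
#1 stroke→TF1  (0-jn J2 has e-setter on 5)
#2 stroke→J3  (0-jn J2 has e-setter on 5)
#0 stroke→J1  (TF1: transformer flips bond 1)
#3 stroke→I1  (common-e at J1 fixed by 0)
#4 stroke→J3  (prefer integral on C1)
#6 stroke→R1  (J3 needs exactly one f-in)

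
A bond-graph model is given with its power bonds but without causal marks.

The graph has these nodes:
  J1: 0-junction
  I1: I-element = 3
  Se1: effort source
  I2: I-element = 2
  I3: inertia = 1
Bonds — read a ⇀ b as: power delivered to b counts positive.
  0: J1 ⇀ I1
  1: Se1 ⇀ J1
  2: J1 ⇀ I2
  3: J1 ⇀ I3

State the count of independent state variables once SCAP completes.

b1 |J1  (Se1 (Se) sets effort on bond)
b0 |I1  (common-e at J1 fixed by 1)
b2 |I2  (J1 effort already set via bond 1)
b3 |I3  (J1 effort already set via bond 1)

3  (I1, I2, I3 all integral)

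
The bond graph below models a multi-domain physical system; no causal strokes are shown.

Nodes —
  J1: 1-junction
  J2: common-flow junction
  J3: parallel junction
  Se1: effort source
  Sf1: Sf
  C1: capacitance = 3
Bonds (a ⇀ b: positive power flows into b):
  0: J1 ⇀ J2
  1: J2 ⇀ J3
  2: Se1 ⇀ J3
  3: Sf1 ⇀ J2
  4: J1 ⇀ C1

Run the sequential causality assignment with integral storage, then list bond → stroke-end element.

β0 |J2
β1 |J2
β2 |J3
β3 |Sf1
β4 |J1

β2 →J3  (source Se1 imposes e)
β3 →Sf1  (Sf1: flow source, stroke at near end)
β0 →J2  (common-f at J2 fixed by 3)
β1 →J2  (J2 flow already set via bond 3)
β4 →J1  (1-jn J1 has f-setter on 0)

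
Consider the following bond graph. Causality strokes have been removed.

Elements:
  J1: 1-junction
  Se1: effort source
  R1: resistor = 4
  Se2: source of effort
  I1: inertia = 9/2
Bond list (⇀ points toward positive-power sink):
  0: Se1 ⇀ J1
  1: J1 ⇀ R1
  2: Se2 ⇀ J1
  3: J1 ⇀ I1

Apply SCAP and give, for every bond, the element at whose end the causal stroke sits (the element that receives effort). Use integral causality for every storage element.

b0 stroke at J1
b1 stroke at J1
b2 stroke at J1
b3 stroke at I1

bond 0 stroke at J1  (Se1: effort source, stroke at far end)
bond 2 stroke at J1  (source Se2 imposes e)
bond 3 stroke at I1  (I1: I, integral causality)
bond 1 stroke at J1  (J1: bond 3 brought flow, rest push out)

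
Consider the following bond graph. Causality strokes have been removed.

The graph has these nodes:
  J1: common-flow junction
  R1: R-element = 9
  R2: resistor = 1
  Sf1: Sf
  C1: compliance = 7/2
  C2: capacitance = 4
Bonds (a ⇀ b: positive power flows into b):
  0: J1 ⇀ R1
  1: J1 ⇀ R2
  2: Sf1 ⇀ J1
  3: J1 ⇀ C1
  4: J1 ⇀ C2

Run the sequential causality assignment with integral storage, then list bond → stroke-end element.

bond 2 stroke at Sf1  (Sf1 (Sf) sets flow on bond)
bond 0 stroke at J1  (J1 flow already set via bond 2)
bond 1 stroke at J1  (1-jn J1 has f-setter on 2)
bond 3 stroke at J1  (common-f at J1 fixed by 2)
bond 4 stroke at J1  (1-jn J1 has f-setter on 2)

#0 →J1
#1 →J1
#2 →Sf1
#3 →J1
#4 →J1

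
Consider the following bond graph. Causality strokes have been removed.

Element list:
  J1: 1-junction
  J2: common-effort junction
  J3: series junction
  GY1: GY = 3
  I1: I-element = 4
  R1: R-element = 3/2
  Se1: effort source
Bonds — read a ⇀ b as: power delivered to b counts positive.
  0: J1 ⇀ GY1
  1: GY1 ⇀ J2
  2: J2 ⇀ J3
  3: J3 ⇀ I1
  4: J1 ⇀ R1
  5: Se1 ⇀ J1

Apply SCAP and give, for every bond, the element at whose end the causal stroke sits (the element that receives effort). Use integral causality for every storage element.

bond 5 stroke at J1  (Se1: effort source, stroke at far end)
bond 3 stroke at I1  (I1 integral (f out))
bond 2 stroke at J3  (common-f at J3 fixed by 3)
bond 1 stroke at J2  (J2: last free bond brings effort in)
bond 0 stroke at J1  (GY GY1: same side as bond 1)
bond 4 stroke at R1  (only one flow-in slot at J1)

bond 0 stroke at J1
bond 1 stroke at J2
bond 2 stroke at J3
bond 3 stroke at I1
bond 4 stroke at R1
bond 5 stroke at J1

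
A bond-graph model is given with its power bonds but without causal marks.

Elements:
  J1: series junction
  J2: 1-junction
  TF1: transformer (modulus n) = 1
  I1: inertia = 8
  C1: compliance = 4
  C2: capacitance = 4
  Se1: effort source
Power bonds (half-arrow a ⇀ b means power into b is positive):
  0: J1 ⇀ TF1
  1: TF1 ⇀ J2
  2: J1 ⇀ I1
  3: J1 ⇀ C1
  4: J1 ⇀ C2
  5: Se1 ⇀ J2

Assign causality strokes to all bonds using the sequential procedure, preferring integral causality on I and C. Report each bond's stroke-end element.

bond 0 stroke at J1
bond 1 stroke at TF1
bond 2 stroke at I1
bond 3 stroke at J1
bond 4 stroke at J1
bond 5 stroke at J2

bond 5 →J2  (Se1 fixes effort; stroke away)
bond 1 →TF1  (only one flow-in slot at J2)
bond 0 →J1  (TF1 one-in-one-out from 1)
bond 2 →I1  (I1 integral (f out))
bond 3 →J1  (J1: bond 2 brought flow, rest push out)
bond 4 →J1  (1-jn J1 has f-setter on 2)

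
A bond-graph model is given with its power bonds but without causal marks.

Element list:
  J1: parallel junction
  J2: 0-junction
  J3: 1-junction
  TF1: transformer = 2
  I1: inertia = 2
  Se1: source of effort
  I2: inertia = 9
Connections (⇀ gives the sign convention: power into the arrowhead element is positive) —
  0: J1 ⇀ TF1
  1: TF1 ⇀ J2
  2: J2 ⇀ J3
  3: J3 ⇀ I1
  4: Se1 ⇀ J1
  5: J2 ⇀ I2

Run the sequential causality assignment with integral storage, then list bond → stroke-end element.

β4 |J1  (source Se1 imposes e)
β0 |TF1  (common-e at J1 fixed by 4)
β1 |J2  (TF1: transformer flips bond 0)
β2 |J3  (J2: bond 1 brought effort, rest push out)
β5 |I2  (J2: bond 1 brought effort, rest push out)
β3 |I1  (J3: last free bond brings flow in)

bond 0 stroke at TF1
bond 1 stroke at J2
bond 2 stroke at J3
bond 3 stroke at I1
bond 4 stroke at J1
bond 5 stroke at I2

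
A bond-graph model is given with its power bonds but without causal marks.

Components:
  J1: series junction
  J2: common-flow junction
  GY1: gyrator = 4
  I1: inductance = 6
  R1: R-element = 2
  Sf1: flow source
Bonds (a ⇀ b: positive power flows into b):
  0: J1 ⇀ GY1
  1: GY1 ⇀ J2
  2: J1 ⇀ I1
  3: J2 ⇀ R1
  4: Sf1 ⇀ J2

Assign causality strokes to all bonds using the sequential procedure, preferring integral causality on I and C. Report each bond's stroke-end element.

bond 0 stroke at J1
bond 1 stroke at J2
bond 2 stroke at I1
bond 3 stroke at J2
bond 4 stroke at Sf1

bond 4 stroke at Sf1  (source Sf1 imposes f)
bond 1 stroke at J2  (1-jn J2 has f-setter on 4)
bond 3 stroke at J2  (1-jn J2 has f-setter on 4)
bond 0 stroke at J1  (GY1 both-in/both-out from 1)
bond 2 stroke at I1  (only one flow-in slot at J1)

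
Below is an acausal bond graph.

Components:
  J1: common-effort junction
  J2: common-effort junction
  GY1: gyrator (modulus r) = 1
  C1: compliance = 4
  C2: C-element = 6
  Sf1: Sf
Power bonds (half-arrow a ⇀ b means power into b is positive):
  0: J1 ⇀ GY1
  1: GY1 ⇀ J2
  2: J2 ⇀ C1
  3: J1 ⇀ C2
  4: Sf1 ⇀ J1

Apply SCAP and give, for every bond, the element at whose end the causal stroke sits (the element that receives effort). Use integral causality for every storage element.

b0 →GY1
b1 →GY1
b2 →J2
b3 →J1
b4 →Sf1

β4 stroke at Sf1  (source Sf1 imposes f)
β2 stroke at J2  (prefer integral on C1)
β1 stroke at GY1  (0-jn J2 has e-setter on 2)
β0 stroke at GY1  (GY1: gyrator matches bond 1)
β3 stroke at J1  (J1: last free bond brings effort in)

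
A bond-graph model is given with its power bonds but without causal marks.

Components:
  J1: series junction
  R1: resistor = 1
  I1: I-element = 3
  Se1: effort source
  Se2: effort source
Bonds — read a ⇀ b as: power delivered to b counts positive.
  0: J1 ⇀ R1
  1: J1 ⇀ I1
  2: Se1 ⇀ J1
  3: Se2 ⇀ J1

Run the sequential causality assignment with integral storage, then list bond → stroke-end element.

b2 →J1  (Se1 fixes effort; stroke away)
b3 →J1  (Se2 (Se) sets effort on bond)
b1 →I1  (prefer integral on I1)
b0 →J1  (common-f at J1 fixed by 1)

bond 0 stroke at J1
bond 1 stroke at I1
bond 2 stroke at J1
bond 3 stroke at J1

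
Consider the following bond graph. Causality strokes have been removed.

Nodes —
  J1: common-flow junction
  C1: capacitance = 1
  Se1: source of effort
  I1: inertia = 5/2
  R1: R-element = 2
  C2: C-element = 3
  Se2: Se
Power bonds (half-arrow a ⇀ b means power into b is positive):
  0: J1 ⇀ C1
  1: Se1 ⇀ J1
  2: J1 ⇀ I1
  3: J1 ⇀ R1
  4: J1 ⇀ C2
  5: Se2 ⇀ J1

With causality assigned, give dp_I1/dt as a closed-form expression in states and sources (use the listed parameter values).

dp_I1/dt = E_Se1 + E_Se2 - 4*p_I1/5 - q_C1 - q_C2/3

bond 1 stroke at J1  (Se1 fixes effort; stroke away)
bond 5 stroke at J1  (Se2 (Se) sets effort on bond)
bond 0 stroke at J1  (C1: C, integral causality)
bond 2 stroke at I1  (I1 outputs flow p/I1)
bond 3 stroke at J1  (J1 flow already set via bond 2)
bond 4 stroke at J1  (J1: bond 2 brought flow, rest push out)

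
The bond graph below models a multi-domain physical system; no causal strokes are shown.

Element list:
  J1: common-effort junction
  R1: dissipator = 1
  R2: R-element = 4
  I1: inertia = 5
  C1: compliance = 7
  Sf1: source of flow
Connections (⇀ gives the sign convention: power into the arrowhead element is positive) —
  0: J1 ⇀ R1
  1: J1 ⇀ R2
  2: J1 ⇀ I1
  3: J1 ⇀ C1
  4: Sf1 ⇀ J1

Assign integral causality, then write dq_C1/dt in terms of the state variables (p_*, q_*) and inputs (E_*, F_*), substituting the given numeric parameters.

dq_C1/dt = F_Sf1 - p_I1/5 - 5*q_C1/28

β4 |Sf1  (Sf1: flow source, stroke at near end)
β2 |I1  (I1 integral (f out))
β3 |J1  (C1 integral (e out))
β0 |R1  (common-e at J1 fixed by 3)
β1 |R2  (J1 effort already set via bond 3)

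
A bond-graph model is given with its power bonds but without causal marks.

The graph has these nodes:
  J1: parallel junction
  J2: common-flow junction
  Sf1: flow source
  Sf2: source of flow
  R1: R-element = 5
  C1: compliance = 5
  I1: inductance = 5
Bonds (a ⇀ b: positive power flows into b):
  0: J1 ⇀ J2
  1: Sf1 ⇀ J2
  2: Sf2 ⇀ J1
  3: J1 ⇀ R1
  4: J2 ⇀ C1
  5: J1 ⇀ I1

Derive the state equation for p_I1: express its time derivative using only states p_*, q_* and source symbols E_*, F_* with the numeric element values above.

#1 stroke at Sf1  (Sf1 fixes flow; stroke at Sf1)
#2 stroke at Sf2  (Sf2 fixes flow; stroke at Sf2)
#0 stroke at J2  (1-jn J2 has f-setter on 1)
#4 stroke at J2  (J2 flow already set via bond 1)
#5 stroke at I1  (prefer integral on I1)
#3 stroke at J1  (closing 0-jn rule on J1)

dp_I1/dt = -5*F_Sf1 + 5*F_Sf2 - p_I1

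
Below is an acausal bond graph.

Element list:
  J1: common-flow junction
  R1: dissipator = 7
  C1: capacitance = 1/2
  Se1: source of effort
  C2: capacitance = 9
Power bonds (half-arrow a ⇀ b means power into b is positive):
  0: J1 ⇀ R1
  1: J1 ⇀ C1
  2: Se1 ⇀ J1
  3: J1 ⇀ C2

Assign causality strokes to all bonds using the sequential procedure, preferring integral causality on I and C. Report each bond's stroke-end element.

#2 stroke→J1  (source Se1 imposes e)
#1 stroke→J1  (prefer integral on C1)
#3 stroke→J1  (C2: C, integral causality)
#0 stroke→R1  (only one flow-in slot at J1)

b0 →R1
b1 →J1
b2 →J1
b3 →J1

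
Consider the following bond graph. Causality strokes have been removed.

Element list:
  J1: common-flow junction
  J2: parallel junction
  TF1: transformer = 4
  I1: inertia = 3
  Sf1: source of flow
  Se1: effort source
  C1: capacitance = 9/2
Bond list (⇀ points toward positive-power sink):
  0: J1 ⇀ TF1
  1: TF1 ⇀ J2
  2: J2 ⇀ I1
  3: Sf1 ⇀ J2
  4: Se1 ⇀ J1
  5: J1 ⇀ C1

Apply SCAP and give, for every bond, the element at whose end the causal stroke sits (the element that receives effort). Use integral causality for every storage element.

b0 |TF1
b1 |J2
b2 |I1
b3 |Sf1
b4 |J1
b5 |J1

bond 3 stroke→Sf1  (Sf1 fixes flow; stroke at Sf1)
bond 4 stroke→J1  (Se1: effort source, stroke at far end)
bond 2 stroke→I1  (I1 integral (f out))
bond 1 stroke→J2  (only one effort-in slot at J2)
bond 0 stroke→TF1  (TF1: transformer flips bond 1)
bond 5 stroke→J1  (1-jn J1 has f-setter on 0)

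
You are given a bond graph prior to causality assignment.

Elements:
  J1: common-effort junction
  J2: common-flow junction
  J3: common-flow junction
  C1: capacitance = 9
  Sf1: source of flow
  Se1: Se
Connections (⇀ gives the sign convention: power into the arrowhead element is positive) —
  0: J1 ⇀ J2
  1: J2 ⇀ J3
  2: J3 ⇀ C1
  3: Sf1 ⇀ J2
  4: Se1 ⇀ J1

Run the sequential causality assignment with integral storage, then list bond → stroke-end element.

b0 |J2
b1 |J2
b2 |J3
b3 |Sf1
b4 |J1

#3 |Sf1  (source Sf1 imposes f)
#4 |J1  (Se1: effort source, stroke at far end)
#0 |J2  (0-jn J1 has e-setter on 4)
#1 |J2  (J2 flow already set via bond 3)
#2 |J3  (common-f at J3 fixed by 1)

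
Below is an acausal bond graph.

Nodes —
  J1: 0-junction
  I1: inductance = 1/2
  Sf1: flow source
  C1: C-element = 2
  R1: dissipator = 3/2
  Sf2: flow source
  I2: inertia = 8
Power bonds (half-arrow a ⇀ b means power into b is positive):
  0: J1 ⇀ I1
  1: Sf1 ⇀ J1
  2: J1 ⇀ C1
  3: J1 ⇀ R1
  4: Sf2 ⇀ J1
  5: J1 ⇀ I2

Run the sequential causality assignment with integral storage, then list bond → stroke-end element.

β0 |I1
β1 |Sf1
β2 |J1
β3 |R1
β4 |Sf2
β5 |I2

b1 →Sf1  (Sf1: flow source, stroke at near end)
b4 →Sf2  (Sf2 (Sf) sets flow on bond)
b0 →I1  (I1 outputs flow p/I1)
b2 →J1  (prefer integral on C1)
b3 →R1  (common-e at J1 fixed by 2)
b5 →I2  (common-e at J1 fixed by 2)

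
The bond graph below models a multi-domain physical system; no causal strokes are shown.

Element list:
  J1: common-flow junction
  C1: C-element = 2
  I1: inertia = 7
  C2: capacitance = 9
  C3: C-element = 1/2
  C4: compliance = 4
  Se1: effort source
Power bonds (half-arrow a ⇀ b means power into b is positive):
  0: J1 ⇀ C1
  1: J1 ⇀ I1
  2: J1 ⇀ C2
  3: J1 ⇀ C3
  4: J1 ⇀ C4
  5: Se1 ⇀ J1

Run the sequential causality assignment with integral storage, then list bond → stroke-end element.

#5 |J1  (Se1: effort source, stroke at far end)
#0 |J1  (C1 integral (e out))
#1 |I1  (prefer integral on I1)
#2 |J1  (J1: bond 1 brought flow, rest push out)
#3 |J1  (common-f at J1 fixed by 1)
#4 |J1  (common-f at J1 fixed by 1)

#0 stroke at J1
#1 stroke at I1
#2 stroke at J1
#3 stroke at J1
#4 stroke at J1
#5 stroke at J1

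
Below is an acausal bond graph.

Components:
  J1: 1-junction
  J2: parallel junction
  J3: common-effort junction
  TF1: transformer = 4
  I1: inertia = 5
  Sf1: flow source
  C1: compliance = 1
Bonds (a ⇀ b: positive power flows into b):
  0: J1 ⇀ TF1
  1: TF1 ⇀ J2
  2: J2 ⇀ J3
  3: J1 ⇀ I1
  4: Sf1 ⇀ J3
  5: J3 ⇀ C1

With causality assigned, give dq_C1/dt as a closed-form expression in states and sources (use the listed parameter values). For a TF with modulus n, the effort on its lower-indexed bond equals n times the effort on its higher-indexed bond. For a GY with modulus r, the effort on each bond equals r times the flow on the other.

dq_C1/dt = F_Sf1 + 4*p_I1/5

#4 stroke→Sf1  (Sf1 fixes flow; stroke at Sf1)
#3 stroke→I1  (prefer integral on I1)
#0 stroke→J1  (common-f at J1 fixed by 3)
#1 stroke→TF1  (through TF1, causality passes straight; one stroke at TF1)
#2 stroke→J2  (J2 needs exactly one e-in)
#5 stroke→J3  (J3: last free bond brings effort in)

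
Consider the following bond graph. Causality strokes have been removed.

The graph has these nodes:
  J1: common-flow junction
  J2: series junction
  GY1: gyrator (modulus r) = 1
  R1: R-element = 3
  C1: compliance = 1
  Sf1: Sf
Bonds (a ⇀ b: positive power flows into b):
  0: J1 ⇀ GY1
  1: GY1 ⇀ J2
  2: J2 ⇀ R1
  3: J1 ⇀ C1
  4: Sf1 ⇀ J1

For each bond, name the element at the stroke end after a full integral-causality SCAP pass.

β0 |J1
β1 |J2
β2 |R1
β3 |J1
β4 |Sf1

#4 →Sf1  (Sf1 fixes flow; stroke at Sf1)
#0 →J1  (common-f at J1 fixed by 4)
#3 →J1  (J1: bond 4 brought flow, rest push out)
#1 →J2  (GY1: gyrator matches bond 0)
#2 →R1  (closing 1-jn rule on J2)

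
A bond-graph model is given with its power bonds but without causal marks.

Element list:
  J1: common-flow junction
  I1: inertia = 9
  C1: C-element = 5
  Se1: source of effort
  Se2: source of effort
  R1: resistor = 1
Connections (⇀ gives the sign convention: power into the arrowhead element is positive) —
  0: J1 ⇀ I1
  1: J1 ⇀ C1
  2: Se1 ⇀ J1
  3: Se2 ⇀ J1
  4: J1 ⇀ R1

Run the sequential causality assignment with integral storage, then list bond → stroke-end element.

β2 →J1  (Se1: effort source, stroke at far end)
β3 →J1  (source Se2 imposes e)
β0 →I1  (I1 outputs flow p/I1)
β1 →J1  (J1 flow already set via bond 0)
β4 →J1  (J1 flow already set via bond 0)

b0 →I1
b1 →J1
b2 →J1
b3 →J1
b4 →J1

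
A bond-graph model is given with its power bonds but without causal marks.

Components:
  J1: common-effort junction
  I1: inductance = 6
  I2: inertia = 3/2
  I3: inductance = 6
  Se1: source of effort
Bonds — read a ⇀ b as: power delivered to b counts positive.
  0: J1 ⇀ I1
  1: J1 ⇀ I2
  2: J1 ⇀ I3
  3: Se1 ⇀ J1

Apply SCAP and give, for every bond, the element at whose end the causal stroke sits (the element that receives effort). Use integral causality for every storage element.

#3 →J1  (Se1 fixes effort; stroke away)
#0 →I1  (0-jn J1 has e-setter on 3)
#1 →I2  (J1 effort already set via bond 3)
#2 →I3  (0-jn J1 has e-setter on 3)

#0 stroke at I1
#1 stroke at I2
#2 stroke at I3
#3 stroke at J1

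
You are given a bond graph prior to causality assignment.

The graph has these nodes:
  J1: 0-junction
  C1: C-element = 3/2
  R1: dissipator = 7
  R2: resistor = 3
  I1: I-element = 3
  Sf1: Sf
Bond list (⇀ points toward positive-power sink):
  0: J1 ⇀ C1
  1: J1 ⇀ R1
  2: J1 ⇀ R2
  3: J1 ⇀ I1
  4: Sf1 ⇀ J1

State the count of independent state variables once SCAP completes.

bond 4 stroke→Sf1  (Sf1 (Sf) sets flow on bond)
bond 0 stroke→J1  (C1 outputs effort q/C1)
bond 1 stroke→R1  (J1: bond 0 brought effort, rest push out)
bond 2 stroke→R2  (common-e at J1 fixed by 0)
bond 3 stroke→I1  (0-jn J1 has e-setter on 0)

2  (C1, I1 all integral)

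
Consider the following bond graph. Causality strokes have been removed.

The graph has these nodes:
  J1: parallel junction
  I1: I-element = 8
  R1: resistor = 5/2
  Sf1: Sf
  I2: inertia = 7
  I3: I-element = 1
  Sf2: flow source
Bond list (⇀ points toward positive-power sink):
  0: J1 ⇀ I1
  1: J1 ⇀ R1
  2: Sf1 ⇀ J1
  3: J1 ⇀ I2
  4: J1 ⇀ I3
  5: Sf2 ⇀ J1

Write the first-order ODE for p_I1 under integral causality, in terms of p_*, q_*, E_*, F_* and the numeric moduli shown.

β2 stroke→Sf1  (Sf1 (Sf) sets flow on bond)
β5 stroke→Sf2  (Sf2: flow source, stroke at near end)
β0 stroke→I1  (I1 outputs flow p/I1)
β3 stroke→I2  (I2: I, integral causality)
β4 stroke→I3  (I3 outputs flow p/I3)
β1 stroke→J1  (J1: last free bond brings effort in)

dp_I1/dt = 5*F_Sf1/2 + 5*F_Sf2/2 - 5*p_I1/16 - 5*p_I2/14 - 5*p_I3/2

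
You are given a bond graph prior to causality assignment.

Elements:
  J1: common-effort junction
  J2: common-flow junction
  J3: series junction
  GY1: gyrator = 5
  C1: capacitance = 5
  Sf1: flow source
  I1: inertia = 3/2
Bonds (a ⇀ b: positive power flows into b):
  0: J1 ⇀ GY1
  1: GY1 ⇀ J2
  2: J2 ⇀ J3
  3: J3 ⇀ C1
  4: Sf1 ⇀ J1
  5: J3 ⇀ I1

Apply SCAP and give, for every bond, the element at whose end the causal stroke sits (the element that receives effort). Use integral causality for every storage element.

bond 4 |Sf1  (Sf1 fixes flow; stroke at Sf1)
bond 0 |J1  (J1: last free bond brings effort in)
bond 1 |J2  (GY GY1: same side as bond 0)
bond 2 |J3  (only one flow-in slot at J2)
bond 3 |J3  (C1 integral (e out))
bond 5 |I1  (closing 1-jn rule on J3)

#0 |J1
#1 |J2
#2 |J3
#3 |J3
#4 |Sf1
#5 |I1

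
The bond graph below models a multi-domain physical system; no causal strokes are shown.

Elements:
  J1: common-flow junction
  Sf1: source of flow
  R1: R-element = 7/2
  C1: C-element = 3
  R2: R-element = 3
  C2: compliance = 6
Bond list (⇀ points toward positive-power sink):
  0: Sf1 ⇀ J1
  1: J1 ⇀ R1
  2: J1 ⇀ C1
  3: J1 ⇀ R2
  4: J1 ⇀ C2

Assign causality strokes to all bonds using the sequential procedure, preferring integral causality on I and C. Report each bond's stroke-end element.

#0 stroke at Sf1
#1 stroke at J1
#2 stroke at J1
#3 stroke at J1
#4 stroke at J1

bond 0 stroke at Sf1  (source Sf1 imposes f)
bond 1 stroke at J1  (J1: bond 0 brought flow, rest push out)
bond 2 stroke at J1  (1-jn J1 has f-setter on 0)
bond 3 stroke at J1  (J1: bond 0 brought flow, rest push out)
bond 4 stroke at J1  (J1 flow already set via bond 0)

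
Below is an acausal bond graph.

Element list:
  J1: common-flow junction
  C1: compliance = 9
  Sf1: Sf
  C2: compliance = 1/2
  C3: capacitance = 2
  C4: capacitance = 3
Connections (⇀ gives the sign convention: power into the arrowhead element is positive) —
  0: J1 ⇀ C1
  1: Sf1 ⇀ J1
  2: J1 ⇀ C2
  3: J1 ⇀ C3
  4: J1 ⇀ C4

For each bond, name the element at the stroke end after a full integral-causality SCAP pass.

b0 |J1
b1 |Sf1
b2 |J1
b3 |J1
b4 |J1

b1 stroke→Sf1  (Sf1: flow source, stroke at near end)
b0 stroke→J1  (J1 flow already set via bond 1)
b2 stroke→J1  (J1 flow already set via bond 1)
b3 stroke→J1  (J1 flow already set via bond 1)
b4 stroke→J1  (J1 flow already set via bond 1)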